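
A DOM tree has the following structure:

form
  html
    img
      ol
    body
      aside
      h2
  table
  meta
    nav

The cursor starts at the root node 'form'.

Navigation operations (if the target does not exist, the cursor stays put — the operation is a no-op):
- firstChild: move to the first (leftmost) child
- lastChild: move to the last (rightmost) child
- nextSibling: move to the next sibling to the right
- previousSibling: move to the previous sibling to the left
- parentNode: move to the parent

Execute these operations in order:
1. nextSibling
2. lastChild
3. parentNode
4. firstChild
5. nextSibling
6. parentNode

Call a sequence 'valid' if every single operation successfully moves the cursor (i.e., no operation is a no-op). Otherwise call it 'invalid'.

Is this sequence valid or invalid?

Answer: invalid

Derivation:
After 1 (nextSibling): form (no-op, stayed)
After 2 (lastChild): meta
After 3 (parentNode): form
After 4 (firstChild): html
After 5 (nextSibling): table
After 6 (parentNode): form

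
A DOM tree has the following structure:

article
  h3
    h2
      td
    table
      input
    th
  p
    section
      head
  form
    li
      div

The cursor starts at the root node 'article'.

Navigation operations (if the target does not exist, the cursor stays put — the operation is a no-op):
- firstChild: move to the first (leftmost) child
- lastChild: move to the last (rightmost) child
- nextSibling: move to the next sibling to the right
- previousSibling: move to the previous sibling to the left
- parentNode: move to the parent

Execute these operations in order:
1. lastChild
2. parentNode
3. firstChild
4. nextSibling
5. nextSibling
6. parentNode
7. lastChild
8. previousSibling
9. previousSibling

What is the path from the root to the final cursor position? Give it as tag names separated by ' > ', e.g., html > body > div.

Answer: article > h3

Derivation:
After 1 (lastChild): form
After 2 (parentNode): article
After 3 (firstChild): h3
After 4 (nextSibling): p
After 5 (nextSibling): form
After 6 (parentNode): article
After 7 (lastChild): form
After 8 (previousSibling): p
After 9 (previousSibling): h3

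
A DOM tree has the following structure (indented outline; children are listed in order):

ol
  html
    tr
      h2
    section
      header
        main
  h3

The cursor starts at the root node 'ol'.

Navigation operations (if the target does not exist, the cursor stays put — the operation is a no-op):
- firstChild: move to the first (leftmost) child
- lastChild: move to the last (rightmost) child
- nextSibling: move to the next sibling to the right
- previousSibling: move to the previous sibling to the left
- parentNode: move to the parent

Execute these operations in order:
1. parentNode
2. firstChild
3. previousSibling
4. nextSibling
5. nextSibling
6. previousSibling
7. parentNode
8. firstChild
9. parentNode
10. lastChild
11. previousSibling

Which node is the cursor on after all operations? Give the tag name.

After 1 (parentNode): ol (no-op, stayed)
After 2 (firstChild): html
After 3 (previousSibling): html (no-op, stayed)
After 4 (nextSibling): h3
After 5 (nextSibling): h3 (no-op, stayed)
After 6 (previousSibling): html
After 7 (parentNode): ol
After 8 (firstChild): html
After 9 (parentNode): ol
After 10 (lastChild): h3
After 11 (previousSibling): html

Answer: html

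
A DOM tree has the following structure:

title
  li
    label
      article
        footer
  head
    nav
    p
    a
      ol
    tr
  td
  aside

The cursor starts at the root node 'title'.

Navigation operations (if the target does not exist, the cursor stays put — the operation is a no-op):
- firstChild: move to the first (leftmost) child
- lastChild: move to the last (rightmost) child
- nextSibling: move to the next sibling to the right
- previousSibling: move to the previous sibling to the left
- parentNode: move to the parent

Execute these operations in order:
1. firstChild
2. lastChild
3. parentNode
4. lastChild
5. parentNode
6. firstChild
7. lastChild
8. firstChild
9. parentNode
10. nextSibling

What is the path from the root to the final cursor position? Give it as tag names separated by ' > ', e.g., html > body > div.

Answer: title > li > label > article

Derivation:
After 1 (firstChild): li
After 2 (lastChild): label
After 3 (parentNode): li
After 4 (lastChild): label
After 5 (parentNode): li
After 6 (firstChild): label
After 7 (lastChild): article
After 8 (firstChild): footer
After 9 (parentNode): article
After 10 (nextSibling): article (no-op, stayed)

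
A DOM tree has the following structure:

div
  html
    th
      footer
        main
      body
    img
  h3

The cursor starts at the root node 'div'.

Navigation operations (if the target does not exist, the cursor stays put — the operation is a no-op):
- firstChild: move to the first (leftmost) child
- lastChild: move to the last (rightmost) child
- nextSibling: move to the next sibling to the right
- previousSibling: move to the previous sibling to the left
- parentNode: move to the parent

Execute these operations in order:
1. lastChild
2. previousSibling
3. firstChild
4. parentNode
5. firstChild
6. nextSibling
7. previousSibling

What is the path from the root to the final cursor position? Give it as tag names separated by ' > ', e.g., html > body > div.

Answer: div > html > th

Derivation:
After 1 (lastChild): h3
After 2 (previousSibling): html
After 3 (firstChild): th
After 4 (parentNode): html
After 5 (firstChild): th
After 6 (nextSibling): img
After 7 (previousSibling): th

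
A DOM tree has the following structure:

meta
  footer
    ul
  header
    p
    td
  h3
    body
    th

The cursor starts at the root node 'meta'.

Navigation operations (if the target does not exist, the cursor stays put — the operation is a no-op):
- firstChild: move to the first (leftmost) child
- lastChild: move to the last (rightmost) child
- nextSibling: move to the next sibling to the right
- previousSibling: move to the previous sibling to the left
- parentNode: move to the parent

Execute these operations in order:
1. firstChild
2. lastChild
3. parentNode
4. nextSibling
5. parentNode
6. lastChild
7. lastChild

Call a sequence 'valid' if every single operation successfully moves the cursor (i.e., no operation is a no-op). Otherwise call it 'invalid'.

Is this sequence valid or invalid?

Answer: valid

Derivation:
After 1 (firstChild): footer
After 2 (lastChild): ul
After 3 (parentNode): footer
After 4 (nextSibling): header
After 5 (parentNode): meta
After 6 (lastChild): h3
After 7 (lastChild): th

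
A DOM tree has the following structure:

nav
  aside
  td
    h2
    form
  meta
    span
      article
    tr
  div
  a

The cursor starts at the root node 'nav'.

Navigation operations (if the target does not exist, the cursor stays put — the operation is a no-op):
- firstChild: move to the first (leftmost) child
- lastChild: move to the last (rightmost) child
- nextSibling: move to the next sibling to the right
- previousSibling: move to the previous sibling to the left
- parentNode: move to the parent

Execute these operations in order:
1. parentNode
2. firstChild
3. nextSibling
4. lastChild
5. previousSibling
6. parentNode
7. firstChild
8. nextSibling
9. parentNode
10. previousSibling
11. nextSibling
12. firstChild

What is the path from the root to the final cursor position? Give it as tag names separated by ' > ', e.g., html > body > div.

After 1 (parentNode): nav (no-op, stayed)
After 2 (firstChild): aside
After 3 (nextSibling): td
After 4 (lastChild): form
After 5 (previousSibling): h2
After 6 (parentNode): td
After 7 (firstChild): h2
After 8 (nextSibling): form
After 9 (parentNode): td
After 10 (previousSibling): aside
After 11 (nextSibling): td
After 12 (firstChild): h2

Answer: nav > td > h2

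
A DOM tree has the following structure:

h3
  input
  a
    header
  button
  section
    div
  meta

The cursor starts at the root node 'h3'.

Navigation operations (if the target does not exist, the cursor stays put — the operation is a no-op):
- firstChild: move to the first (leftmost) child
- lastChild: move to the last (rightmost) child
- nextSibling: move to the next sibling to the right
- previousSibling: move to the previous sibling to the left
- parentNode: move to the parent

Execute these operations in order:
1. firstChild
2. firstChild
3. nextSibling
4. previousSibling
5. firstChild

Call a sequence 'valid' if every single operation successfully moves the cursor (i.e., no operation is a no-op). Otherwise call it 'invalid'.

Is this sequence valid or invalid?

After 1 (firstChild): input
After 2 (firstChild): input (no-op, stayed)
After 3 (nextSibling): a
After 4 (previousSibling): input
After 5 (firstChild): input (no-op, stayed)

Answer: invalid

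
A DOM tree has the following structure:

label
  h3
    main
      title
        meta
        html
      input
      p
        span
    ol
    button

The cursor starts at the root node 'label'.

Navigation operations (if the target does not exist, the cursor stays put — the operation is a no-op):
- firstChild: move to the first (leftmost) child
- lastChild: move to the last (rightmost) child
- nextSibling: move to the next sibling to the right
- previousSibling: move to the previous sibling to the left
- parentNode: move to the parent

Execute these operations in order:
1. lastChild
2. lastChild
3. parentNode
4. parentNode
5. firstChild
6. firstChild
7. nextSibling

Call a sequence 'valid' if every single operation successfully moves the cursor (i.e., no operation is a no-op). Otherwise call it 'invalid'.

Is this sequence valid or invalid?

Answer: valid

Derivation:
After 1 (lastChild): h3
After 2 (lastChild): button
After 3 (parentNode): h3
After 4 (parentNode): label
After 5 (firstChild): h3
After 6 (firstChild): main
After 7 (nextSibling): ol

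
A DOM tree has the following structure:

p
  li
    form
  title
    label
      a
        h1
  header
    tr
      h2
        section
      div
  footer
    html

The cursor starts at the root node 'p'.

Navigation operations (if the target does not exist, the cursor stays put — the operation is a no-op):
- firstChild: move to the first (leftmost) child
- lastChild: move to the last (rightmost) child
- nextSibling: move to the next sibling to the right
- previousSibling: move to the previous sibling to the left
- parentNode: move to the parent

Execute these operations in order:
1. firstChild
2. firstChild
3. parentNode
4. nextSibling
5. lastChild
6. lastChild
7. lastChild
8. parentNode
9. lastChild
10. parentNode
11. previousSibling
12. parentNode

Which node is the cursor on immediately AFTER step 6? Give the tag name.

Answer: a

Derivation:
After 1 (firstChild): li
After 2 (firstChild): form
After 3 (parentNode): li
After 4 (nextSibling): title
After 5 (lastChild): label
After 6 (lastChild): a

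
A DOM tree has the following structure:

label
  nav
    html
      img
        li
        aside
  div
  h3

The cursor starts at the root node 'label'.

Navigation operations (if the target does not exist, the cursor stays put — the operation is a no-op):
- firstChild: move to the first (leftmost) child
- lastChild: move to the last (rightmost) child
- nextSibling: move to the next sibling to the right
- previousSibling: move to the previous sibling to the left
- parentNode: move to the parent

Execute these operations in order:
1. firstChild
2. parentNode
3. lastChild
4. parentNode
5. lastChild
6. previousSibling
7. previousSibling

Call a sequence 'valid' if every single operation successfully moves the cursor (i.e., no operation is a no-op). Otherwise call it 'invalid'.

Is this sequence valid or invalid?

Answer: valid

Derivation:
After 1 (firstChild): nav
After 2 (parentNode): label
After 3 (lastChild): h3
After 4 (parentNode): label
After 5 (lastChild): h3
After 6 (previousSibling): div
After 7 (previousSibling): nav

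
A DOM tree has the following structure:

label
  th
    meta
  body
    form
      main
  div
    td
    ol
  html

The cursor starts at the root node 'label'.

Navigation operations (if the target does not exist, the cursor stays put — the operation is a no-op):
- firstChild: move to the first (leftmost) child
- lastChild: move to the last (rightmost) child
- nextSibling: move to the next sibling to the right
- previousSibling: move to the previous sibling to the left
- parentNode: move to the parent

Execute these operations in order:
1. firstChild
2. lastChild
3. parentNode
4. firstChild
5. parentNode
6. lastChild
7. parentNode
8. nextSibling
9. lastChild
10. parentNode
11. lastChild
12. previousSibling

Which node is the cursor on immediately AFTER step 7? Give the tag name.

Answer: th

Derivation:
After 1 (firstChild): th
After 2 (lastChild): meta
After 3 (parentNode): th
After 4 (firstChild): meta
After 5 (parentNode): th
After 6 (lastChild): meta
After 7 (parentNode): th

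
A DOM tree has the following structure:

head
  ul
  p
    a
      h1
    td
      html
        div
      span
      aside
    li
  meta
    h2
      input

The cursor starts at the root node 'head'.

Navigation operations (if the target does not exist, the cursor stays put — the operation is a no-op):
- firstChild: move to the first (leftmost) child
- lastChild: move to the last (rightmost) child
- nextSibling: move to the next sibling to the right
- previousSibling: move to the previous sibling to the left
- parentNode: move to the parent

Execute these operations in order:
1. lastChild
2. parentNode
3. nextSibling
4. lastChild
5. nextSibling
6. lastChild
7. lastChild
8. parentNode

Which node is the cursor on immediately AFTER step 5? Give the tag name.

Answer: meta

Derivation:
After 1 (lastChild): meta
After 2 (parentNode): head
After 3 (nextSibling): head (no-op, stayed)
After 4 (lastChild): meta
After 5 (nextSibling): meta (no-op, stayed)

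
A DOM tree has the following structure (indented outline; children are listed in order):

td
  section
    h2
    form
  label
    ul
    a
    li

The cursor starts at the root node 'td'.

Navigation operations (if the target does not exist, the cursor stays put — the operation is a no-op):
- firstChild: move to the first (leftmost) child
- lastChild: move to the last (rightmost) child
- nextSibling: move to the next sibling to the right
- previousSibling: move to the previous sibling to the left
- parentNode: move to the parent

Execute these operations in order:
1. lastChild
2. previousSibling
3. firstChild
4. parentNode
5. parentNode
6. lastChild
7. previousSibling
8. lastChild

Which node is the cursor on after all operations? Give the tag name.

After 1 (lastChild): label
After 2 (previousSibling): section
After 3 (firstChild): h2
After 4 (parentNode): section
After 5 (parentNode): td
After 6 (lastChild): label
After 7 (previousSibling): section
After 8 (lastChild): form

Answer: form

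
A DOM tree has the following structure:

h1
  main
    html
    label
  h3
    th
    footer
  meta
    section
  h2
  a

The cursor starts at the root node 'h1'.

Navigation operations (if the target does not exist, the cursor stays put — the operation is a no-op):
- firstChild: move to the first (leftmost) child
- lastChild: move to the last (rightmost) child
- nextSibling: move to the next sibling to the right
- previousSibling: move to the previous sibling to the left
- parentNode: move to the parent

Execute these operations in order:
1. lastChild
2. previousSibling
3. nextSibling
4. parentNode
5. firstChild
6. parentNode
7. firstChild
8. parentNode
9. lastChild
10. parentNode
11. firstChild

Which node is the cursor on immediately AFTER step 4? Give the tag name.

After 1 (lastChild): a
After 2 (previousSibling): h2
After 3 (nextSibling): a
After 4 (parentNode): h1

Answer: h1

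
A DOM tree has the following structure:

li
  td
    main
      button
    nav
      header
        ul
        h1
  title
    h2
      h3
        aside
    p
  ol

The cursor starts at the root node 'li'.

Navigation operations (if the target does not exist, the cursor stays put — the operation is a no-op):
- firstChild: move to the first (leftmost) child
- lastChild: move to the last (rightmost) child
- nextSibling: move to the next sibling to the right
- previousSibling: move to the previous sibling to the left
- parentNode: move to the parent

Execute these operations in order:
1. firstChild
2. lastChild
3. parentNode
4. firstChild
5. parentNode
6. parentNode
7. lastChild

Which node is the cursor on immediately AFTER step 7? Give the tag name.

Answer: ol

Derivation:
After 1 (firstChild): td
After 2 (lastChild): nav
After 3 (parentNode): td
After 4 (firstChild): main
After 5 (parentNode): td
After 6 (parentNode): li
After 7 (lastChild): ol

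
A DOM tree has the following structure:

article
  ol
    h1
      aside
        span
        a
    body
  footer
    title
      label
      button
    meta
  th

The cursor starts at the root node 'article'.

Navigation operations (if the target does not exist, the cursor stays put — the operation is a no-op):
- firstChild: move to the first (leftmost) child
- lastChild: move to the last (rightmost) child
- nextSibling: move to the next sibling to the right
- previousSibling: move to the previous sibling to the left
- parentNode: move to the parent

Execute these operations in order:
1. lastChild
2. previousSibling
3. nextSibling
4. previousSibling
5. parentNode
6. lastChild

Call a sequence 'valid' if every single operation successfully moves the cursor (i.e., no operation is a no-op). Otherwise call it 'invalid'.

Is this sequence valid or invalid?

Answer: valid

Derivation:
After 1 (lastChild): th
After 2 (previousSibling): footer
After 3 (nextSibling): th
After 4 (previousSibling): footer
After 5 (parentNode): article
After 6 (lastChild): th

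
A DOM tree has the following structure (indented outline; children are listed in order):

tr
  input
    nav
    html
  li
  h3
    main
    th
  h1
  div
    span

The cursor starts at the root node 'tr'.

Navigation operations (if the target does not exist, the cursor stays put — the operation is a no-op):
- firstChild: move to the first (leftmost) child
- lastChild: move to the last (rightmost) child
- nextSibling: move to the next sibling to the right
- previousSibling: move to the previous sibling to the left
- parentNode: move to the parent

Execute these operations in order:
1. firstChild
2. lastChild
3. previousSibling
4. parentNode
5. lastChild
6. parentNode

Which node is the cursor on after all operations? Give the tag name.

Answer: input

Derivation:
After 1 (firstChild): input
After 2 (lastChild): html
After 3 (previousSibling): nav
After 4 (parentNode): input
After 5 (lastChild): html
After 6 (parentNode): input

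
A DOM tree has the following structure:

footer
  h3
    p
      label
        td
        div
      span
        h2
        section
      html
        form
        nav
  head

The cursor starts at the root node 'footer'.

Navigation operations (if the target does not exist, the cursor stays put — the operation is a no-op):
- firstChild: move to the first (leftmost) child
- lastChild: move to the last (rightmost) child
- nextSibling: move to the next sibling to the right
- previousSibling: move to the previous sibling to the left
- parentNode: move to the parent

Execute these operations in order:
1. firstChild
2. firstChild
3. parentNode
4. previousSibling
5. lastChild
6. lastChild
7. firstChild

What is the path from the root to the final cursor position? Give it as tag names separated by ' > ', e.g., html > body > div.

Answer: footer > h3 > p > html > form

Derivation:
After 1 (firstChild): h3
After 2 (firstChild): p
After 3 (parentNode): h3
After 4 (previousSibling): h3 (no-op, stayed)
After 5 (lastChild): p
After 6 (lastChild): html
After 7 (firstChild): form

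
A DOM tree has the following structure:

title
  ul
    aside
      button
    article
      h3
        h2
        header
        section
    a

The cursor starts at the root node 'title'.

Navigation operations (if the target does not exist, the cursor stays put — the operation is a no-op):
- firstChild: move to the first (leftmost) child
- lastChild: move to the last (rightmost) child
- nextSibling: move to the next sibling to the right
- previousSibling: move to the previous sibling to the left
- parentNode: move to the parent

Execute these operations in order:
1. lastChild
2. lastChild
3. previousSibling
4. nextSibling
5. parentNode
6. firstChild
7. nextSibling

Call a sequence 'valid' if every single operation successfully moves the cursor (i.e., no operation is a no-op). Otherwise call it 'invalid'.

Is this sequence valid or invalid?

Answer: valid

Derivation:
After 1 (lastChild): ul
After 2 (lastChild): a
After 3 (previousSibling): article
After 4 (nextSibling): a
After 5 (parentNode): ul
After 6 (firstChild): aside
After 7 (nextSibling): article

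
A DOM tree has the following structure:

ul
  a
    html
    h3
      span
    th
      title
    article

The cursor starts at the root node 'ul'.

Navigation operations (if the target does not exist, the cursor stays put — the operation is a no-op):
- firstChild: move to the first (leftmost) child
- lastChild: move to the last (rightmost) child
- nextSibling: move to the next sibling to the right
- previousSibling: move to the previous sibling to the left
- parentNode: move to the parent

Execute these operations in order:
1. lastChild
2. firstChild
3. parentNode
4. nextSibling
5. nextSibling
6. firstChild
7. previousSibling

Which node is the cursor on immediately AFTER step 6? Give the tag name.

After 1 (lastChild): a
After 2 (firstChild): html
After 3 (parentNode): a
After 4 (nextSibling): a (no-op, stayed)
After 5 (nextSibling): a (no-op, stayed)
After 6 (firstChild): html

Answer: html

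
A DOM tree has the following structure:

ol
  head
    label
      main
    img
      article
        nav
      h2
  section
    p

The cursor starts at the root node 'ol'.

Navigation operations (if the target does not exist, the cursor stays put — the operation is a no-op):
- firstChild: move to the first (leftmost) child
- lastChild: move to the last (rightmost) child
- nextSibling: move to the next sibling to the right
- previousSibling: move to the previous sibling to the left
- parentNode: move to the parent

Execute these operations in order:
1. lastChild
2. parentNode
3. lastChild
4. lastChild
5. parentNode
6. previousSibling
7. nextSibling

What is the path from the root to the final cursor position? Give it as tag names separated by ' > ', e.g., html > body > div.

After 1 (lastChild): section
After 2 (parentNode): ol
After 3 (lastChild): section
After 4 (lastChild): p
After 5 (parentNode): section
After 6 (previousSibling): head
After 7 (nextSibling): section

Answer: ol > section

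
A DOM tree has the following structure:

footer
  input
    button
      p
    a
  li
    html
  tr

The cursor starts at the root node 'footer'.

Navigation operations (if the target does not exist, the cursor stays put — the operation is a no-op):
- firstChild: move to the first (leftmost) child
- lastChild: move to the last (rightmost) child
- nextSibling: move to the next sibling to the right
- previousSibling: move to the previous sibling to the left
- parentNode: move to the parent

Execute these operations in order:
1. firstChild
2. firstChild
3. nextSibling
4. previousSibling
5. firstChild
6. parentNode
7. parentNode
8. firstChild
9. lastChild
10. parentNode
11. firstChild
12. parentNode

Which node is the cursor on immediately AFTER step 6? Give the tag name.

After 1 (firstChild): input
After 2 (firstChild): button
After 3 (nextSibling): a
After 4 (previousSibling): button
After 5 (firstChild): p
After 6 (parentNode): button

Answer: button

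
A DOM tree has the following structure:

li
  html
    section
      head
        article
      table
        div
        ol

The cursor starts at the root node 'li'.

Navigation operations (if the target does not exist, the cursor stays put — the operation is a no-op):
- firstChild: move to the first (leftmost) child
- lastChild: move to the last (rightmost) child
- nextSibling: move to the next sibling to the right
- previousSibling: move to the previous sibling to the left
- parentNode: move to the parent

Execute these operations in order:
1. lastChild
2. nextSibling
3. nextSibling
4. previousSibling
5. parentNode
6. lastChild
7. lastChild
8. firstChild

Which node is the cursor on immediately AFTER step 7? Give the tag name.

Answer: section

Derivation:
After 1 (lastChild): html
After 2 (nextSibling): html (no-op, stayed)
After 3 (nextSibling): html (no-op, stayed)
After 4 (previousSibling): html (no-op, stayed)
After 5 (parentNode): li
After 6 (lastChild): html
After 7 (lastChild): section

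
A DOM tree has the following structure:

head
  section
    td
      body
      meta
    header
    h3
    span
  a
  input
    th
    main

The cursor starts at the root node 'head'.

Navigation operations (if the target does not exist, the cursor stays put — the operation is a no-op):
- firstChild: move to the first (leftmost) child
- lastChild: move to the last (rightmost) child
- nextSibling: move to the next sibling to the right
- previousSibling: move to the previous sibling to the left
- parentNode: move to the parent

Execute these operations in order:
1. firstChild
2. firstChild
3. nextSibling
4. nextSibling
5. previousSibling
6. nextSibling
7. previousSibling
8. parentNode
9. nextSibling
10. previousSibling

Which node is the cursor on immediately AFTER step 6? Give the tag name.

After 1 (firstChild): section
After 2 (firstChild): td
After 3 (nextSibling): header
After 4 (nextSibling): h3
After 5 (previousSibling): header
After 6 (nextSibling): h3

Answer: h3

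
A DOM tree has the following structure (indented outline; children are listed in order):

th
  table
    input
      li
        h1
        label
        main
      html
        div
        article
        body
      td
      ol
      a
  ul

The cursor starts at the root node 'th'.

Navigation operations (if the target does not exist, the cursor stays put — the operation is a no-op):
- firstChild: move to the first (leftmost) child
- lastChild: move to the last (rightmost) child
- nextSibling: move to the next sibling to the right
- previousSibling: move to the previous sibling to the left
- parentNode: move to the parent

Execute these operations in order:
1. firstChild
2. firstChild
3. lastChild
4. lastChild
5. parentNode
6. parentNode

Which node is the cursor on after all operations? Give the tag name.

After 1 (firstChild): table
After 2 (firstChild): input
After 3 (lastChild): a
After 4 (lastChild): a (no-op, stayed)
After 5 (parentNode): input
After 6 (parentNode): table

Answer: table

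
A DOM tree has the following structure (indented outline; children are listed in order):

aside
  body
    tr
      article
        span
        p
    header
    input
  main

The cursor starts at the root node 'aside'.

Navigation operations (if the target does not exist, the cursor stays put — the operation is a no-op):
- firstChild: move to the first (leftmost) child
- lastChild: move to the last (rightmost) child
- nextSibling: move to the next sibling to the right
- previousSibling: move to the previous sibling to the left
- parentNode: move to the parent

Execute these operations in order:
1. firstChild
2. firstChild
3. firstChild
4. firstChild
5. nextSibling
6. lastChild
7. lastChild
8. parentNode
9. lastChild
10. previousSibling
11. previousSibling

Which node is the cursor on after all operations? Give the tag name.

After 1 (firstChild): body
After 2 (firstChild): tr
After 3 (firstChild): article
After 4 (firstChild): span
After 5 (nextSibling): p
After 6 (lastChild): p (no-op, stayed)
After 7 (lastChild): p (no-op, stayed)
After 8 (parentNode): article
After 9 (lastChild): p
After 10 (previousSibling): span
After 11 (previousSibling): span (no-op, stayed)

Answer: span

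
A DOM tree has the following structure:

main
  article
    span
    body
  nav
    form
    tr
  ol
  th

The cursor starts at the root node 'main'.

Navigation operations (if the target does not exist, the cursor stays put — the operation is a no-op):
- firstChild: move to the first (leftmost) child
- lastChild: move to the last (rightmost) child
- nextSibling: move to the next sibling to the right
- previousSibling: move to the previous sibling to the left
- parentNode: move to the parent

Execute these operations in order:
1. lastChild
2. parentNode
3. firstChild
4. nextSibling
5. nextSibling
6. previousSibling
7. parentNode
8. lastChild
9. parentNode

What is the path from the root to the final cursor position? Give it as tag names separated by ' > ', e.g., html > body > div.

Answer: main

Derivation:
After 1 (lastChild): th
After 2 (parentNode): main
After 3 (firstChild): article
After 4 (nextSibling): nav
After 5 (nextSibling): ol
After 6 (previousSibling): nav
After 7 (parentNode): main
After 8 (lastChild): th
After 9 (parentNode): main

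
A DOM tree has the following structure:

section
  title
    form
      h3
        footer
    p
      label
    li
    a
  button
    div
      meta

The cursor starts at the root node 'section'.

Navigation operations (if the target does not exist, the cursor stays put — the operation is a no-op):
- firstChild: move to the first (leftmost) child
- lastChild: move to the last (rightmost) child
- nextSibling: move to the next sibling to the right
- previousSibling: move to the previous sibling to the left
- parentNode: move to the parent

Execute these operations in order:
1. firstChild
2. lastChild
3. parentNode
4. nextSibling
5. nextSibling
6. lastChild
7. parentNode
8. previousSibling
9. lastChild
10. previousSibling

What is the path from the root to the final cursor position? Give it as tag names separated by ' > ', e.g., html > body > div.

After 1 (firstChild): title
After 2 (lastChild): a
After 3 (parentNode): title
After 4 (nextSibling): button
After 5 (nextSibling): button (no-op, stayed)
After 6 (lastChild): div
After 7 (parentNode): button
After 8 (previousSibling): title
After 9 (lastChild): a
After 10 (previousSibling): li

Answer: section > title > li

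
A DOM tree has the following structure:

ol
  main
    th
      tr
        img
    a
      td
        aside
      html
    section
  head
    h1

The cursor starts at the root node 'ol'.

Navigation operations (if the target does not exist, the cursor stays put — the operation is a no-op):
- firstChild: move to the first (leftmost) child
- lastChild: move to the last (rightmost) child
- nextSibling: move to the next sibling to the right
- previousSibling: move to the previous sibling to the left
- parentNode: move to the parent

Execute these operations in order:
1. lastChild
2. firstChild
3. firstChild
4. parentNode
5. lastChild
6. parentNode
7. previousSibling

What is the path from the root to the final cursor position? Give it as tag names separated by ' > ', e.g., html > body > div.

After 1 (lastChild): head
After 2 (firstChild): h1
After 3 (firstChild): h1 (no-op, stayed)
After 4 (parentNode): head
After 5 (lastChild): h1
After 6 (parentNode): head
After 7 (previousSibling): main

Answer: ol > main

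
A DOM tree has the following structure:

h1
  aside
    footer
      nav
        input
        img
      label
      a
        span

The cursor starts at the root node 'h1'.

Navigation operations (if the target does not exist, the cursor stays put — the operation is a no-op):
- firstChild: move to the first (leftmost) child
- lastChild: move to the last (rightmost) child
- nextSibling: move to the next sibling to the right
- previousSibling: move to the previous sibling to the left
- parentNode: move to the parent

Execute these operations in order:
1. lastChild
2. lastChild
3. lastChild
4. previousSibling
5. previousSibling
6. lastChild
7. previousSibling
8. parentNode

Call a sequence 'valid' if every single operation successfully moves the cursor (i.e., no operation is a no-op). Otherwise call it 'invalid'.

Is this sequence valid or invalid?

After 1 (lastChild): aside
After 2 (lastChild): footer
After 3 (lastChild): a
After 4 (previousSibling): label
After 5 (previousSibling): nav
After 6 (lastChild): img
After 7 (previousSibling): input
After 8 (parentNode): nav

Answer: valid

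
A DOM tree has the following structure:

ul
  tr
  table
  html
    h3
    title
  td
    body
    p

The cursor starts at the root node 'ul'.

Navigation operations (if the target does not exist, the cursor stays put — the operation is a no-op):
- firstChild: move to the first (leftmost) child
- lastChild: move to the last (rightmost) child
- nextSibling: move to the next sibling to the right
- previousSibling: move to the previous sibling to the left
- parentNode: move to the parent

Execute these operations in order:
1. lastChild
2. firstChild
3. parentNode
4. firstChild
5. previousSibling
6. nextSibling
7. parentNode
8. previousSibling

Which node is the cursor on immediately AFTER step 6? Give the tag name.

Answer: p

Derivation:
After 1 (lastChild): td
After 2 (firstChild): body
After 3 (parentNode): td
After 4 (firstChild): body
After 5 (previousSibling): body (no-op, stayed)
After 6 (nextSibling): p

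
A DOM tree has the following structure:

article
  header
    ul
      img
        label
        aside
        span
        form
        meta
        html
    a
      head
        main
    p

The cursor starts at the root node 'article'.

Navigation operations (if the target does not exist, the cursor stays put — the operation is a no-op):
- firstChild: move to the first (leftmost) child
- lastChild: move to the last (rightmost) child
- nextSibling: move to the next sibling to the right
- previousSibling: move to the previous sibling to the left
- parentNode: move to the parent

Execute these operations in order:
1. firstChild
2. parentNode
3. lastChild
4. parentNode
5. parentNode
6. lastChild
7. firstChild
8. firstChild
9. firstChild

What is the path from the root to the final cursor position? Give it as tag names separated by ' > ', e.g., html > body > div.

After 1 (firstChild): header
After 2 (parentNode): article
After 3 (lastChild): header
After 4 (parentNode): article
After 5 (parentNode): article (no-op, stayed)
After 6 (lastChild): header
After 7 (firstChild): ul
After 8 (firstChild): img
After 9 (firstChild): label

Answer: article > header > ul > img > label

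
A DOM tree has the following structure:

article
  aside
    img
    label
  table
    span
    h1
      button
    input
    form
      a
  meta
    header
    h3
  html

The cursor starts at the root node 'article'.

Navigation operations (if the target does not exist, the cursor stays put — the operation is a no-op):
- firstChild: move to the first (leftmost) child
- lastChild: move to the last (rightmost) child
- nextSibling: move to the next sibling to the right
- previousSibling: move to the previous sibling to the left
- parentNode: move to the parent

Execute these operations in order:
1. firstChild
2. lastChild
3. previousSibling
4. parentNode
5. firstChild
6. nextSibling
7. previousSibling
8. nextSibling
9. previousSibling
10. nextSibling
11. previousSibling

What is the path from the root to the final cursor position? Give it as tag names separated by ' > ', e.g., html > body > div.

Answer: article > aside > img

Derivation:
After 1 (firstChild): aside
After 2 (lastChild): label
After 3 (previousSibling): img
After 4 (parentNode): aside
After 5 (firstChild): img
After 6 (nextSibling): label
After 7 (previousSibling): img
After 8 (nextSibling): label
After 9 (previousSibling): img
After 10 (nextSibling): label
After 11 (previousSibling): img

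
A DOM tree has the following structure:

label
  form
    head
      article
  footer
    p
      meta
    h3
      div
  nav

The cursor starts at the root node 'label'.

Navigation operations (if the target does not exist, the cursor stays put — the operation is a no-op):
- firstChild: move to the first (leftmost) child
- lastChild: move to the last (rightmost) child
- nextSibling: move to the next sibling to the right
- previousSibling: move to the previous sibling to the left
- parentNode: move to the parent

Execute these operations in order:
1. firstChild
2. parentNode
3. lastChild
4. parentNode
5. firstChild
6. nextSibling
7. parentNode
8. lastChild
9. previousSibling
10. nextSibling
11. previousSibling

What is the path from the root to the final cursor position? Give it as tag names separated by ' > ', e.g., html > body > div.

Answer: label > footer

Derivation:
After 1 (firstChild): form
After 2 (parentNode): label
After 3 (lastChild): nav
After 4 (parentNode): label
After 5 (firstChild): form
After 6 (nextSibling): footer
After 7 (parentNode): label
After 8 (lastChild): nav
After 9 (previousSibling): footer
After 10 (nextSibling): nav
After 11 (previousSibling): footer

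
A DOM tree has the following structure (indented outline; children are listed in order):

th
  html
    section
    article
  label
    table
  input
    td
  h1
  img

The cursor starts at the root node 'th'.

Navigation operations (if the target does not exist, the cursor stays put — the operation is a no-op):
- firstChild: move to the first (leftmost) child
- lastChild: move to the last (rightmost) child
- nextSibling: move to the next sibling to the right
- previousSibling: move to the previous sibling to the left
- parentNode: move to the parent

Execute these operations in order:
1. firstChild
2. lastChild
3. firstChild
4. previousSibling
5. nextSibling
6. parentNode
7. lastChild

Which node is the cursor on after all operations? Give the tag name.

After 1 (firstChild): html
After 2 (lastChild): article
After 3 (firstChild): article (no-op, stayed)
After 4 (previousSibling): section
After 5 (nextSibling): article
After 6 (parentNode): html
After 7 (lastChild): article

Answer: article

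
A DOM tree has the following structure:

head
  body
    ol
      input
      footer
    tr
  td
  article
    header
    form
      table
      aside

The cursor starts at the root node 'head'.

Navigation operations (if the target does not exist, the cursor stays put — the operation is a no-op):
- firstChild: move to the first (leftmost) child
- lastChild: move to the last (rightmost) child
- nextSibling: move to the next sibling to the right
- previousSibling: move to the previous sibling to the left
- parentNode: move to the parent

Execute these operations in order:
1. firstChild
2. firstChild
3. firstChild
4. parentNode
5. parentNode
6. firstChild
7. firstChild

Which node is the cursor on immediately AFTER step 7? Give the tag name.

After 1 (firstChild): body
After 2 (firstChild): ol
After 3 (firstChild): input
After 4 (parentNode): ol
After 5 (parentNode): body
After 6 (firstChild): ol
After 7 (firstChild): input

Answer: input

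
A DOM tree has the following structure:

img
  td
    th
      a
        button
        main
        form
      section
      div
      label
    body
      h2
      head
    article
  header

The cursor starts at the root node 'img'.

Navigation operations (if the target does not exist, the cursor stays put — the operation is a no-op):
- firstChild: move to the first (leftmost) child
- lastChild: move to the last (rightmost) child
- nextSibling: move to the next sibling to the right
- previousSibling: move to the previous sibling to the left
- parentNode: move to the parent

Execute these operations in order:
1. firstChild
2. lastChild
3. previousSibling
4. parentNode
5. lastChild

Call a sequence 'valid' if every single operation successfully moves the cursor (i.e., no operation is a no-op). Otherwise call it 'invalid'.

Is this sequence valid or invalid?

After 1 (firstChild): td
After 2 (lastChild): article
After 3 (previousSibling): body
After 4 (parentNode): td
After 5 (lastChild): article

Answer: valid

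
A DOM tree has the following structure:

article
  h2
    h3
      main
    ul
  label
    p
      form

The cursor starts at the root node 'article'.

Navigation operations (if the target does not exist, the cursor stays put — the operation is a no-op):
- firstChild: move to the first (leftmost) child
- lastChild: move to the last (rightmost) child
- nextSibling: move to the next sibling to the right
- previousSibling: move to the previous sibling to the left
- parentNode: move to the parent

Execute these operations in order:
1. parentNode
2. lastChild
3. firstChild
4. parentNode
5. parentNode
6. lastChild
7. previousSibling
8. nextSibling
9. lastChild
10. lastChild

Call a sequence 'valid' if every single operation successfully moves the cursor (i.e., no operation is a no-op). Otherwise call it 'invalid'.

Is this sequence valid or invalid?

After 1 (parentNode): article (no-op, stayed)
After 2 (lastChild): label
After 3 (firstChild): p
After 4 (parentNode): label
After 5 (parentNode): article
After 6 (lastChild): label
After 7 (previousSibling): h2
After 8 (nextSibling): label
After 9 (lastChild): p
After 10 (lastChild): form

Answer: invalid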